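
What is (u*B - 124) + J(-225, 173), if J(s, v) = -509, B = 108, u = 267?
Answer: 28203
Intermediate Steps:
(u*B - 124) + J(-225, 173) = (267*108 - 124) - 509 = (28836 - 124) - 509 = 28712 - 509 = 28203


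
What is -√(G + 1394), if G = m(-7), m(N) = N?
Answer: -√1387 ≈ -37.242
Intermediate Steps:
G = -7
-√(G + 1394) = -√(-7 + 1394) = -√1387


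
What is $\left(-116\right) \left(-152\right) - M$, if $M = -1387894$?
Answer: $1405526$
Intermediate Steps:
$\left(-116\right) \left(-152\right) - M = \left(-116\right) \left(-152\right) - -1387894 = 17632 + 1387894 = 1405526$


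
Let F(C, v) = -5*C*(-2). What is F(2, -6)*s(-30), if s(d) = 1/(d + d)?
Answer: -⅓ ≈ -0.33333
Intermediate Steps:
F(C, v) = 10*C
s(d) = 1/(2*d)
F(2, -6)*s(-30) = (10*2)*((½)/(-30)) = 20*((½)*(-1/30)) = 20*(-1/60) = -⅓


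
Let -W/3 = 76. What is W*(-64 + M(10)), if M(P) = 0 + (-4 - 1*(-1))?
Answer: 15276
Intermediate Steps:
W = -228 (W = -3*76 = -228)
M(P) = -3 (M(P) = 0 + (-4 + 1) = 0 - 3 = -3)
W*(-64 + M(10)) = -228*(-64 - 3) = -228*(-67) = 15276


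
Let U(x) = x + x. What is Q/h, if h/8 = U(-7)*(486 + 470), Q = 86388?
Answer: -21597/26768 ≈ -0.80682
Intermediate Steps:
U(x) = 2*x
h = -107072 (h = 8*((2*(-7))*(486 + 470)) = 8*(-14*956) = 8*(-13384) = -107072)
Q/h = 86388/(-107072) = 86388*(-1/107072) = -21597/26768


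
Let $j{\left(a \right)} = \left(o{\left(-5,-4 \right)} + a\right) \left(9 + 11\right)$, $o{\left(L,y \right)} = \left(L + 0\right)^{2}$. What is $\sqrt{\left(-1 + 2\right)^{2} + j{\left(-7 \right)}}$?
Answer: $19$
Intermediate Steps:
$o{\left(L,y \right)} = L^{2}$
$j{\left(a \right)} = 500 + 20 a$ ($j{\left(a \right)} = \left(\left(-5\right)^{2} + a\right) \left(9 + 11\right) = \left(25 + a\right) 20 = 500 + 20 a$)
$\sqrt{\left(-1 + 2\right)^{2} + j{\left(-7 \right)}} = \sqrt{\left(-1 + 2\right)^{2} + \left(500 + 20 \left(-7\right)\right)} = \sqrt{1^{2} + \left(500 - 140\right)} = \sqrt{1 + 360} = \sqrt{361} = 19$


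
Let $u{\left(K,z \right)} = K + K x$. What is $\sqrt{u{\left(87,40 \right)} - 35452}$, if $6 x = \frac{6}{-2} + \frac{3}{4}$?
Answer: $\frac{i \sqrt{566362}}{4} \approx 188.14 i$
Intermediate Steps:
$x = - \frac{3}{8}$ ($x = \frac{\frac{6}{-2} + \frac{3}{4}}{6} = \frac{6 \left(- \frac{1}{2}\right) + 3 \cdot \frac{1}{4}}{6} = \frac{-3 + \frac{3}{4}}{6} = \frac{1}{6} \left(- \frac{9}{4}\right) = - \frac{3}{8} \approx -0.375$)
$u{\left(K,z \right)} = \frac{5 K}{8}$ ($u{\left(K,z \right)} = K + K \left(- \frac{3}{8}\right) = K - \frac{3 K}{8} = \frac{5 K}{8}$)
$\sqrt{u{\left(87,40 \right)} - 35452} = \sqrt{\frac{5}{8} \cdot 87 - 35452} = \sqrt{\frac{435}{8} - 35452} = \sqrt{- \frac{283181}{8}} = \frac{i \sqrt{566362}}{4}$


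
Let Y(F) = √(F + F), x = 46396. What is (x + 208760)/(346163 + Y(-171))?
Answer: 88325566428/119828822911 - 765468*I*√38/119828822911 ≈ 0.7371 - 3.9378e-5*I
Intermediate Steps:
Y(F) = √2*√F (Y(F) = √(2*F) = √2*√F)
(x + 208760)/(346163 + Y(-171)) = (46396 + 208760)/(346163 + √2*√(-171)) = 255156/(346163 + √2*(3*I*√19)) = 255156/(346163 + 3*I*√38)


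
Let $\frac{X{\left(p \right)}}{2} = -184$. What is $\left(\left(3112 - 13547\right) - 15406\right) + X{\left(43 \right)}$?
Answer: $-26209$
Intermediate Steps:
$X{\left(p \right)} = -368$ ($X{\left(p \right)} = 2 \left(-184\right) = -368$)
$\left(\left(3112 - 13547\right) - 15406\right) + X{\left(43 \right)} = \left(\left(3112 - 13547\right) - 15406\right) - 368 = \left(-10435 - 15406\right) - 368 = -25841 - 368 = -26209$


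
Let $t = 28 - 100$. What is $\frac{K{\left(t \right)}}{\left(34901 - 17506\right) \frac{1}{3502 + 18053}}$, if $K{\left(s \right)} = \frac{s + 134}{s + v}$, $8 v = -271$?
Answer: $- \frac{2138256}{2946713} \approx -0.72564$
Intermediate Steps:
$t = -72$ ($t = 28 - 100 = -72$)
$v = - \frac{271}{8}$ ($v = \frac{1}{8} \left(-271\right) = - \frac{271}{8} \approx -33.875$)
$K{\left(s \right)} = \frac{134 + s}{- \frac{271}{8} + s}$ ($K{\left(s \right)} = \frac{s + 134}{s - \frac{271}{8}} = \frac{134 + s}{- \frac{271}{8} + s}$)
$\frac{K{\left(t \right)}}{\left(34901 - 17506\right) \frac{1}{3502 + 18053}} = \frac{8 \frac{1}{-271 + 8 \left(-72\right)} \left(134 - 72\right)}{\left(34901 - 17506\right) \frac{1}{3502 + 18053}} = \frac{8 \frac{1}{-271 - 576} \cdot 62}{17395 \cdot \frac{1}{21555}} = \frac{8 \frac{1}{-847} \cdot 62}{17395 \cdot \frac{1}{21555}} = \frac{8 \left(- \frac{1}{847}\right) 62}{\frac{3479}{4311}} = \left(- \frac{496}{847}\right) \frac{4311}{3479} = - \frac{2138256}{2946713}$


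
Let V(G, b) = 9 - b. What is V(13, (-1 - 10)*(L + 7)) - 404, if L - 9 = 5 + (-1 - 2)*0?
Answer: -164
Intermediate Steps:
L = 14 (L = 9 + (5 + (-1 - 2)*0) = 9 + (5 - 3*0) = 9 + (5 + 0) = 9 + 5 = 14)
V(13, (-1 - 10)*(L + 7)) - 404 = (9 - (-1 - 10)*(14 + 7)) - 404 = (9 - (-11)*21) - 404 = (9 - 1*(-231)) - 404 = (9 + 231) - 404 = 240 - 404 = -164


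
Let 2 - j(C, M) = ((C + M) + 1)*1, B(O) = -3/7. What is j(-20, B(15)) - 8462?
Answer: -59084/7 ≈ -8440.6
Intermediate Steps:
B(O) = -3/7 (B(O) = -3*⅐ = -3/7)
j(C, M) = 1 - C - M (j(C, M) = 2 - ((C + M) + 1) = 2 - (1 + C + M) = 2 + (-1 - C - M) = 1 - C - M)
j(-20, B(15)) - 8462 = (1 - 1*(-20) - 1*(-3/7)) - 8462 = (1 + 20 + 3/7) - 8462 = 150/7 - 8462 = -59084/7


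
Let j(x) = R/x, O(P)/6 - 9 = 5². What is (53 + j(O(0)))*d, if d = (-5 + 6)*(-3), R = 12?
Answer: -2706/17 ≈ -159.18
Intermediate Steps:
O(P) = 204 (O(P) = 54 + 6*5² = 54 + 6*25 = 54 + 150 = 204)
j(x) = 12/x
d = -3 (d = 1*(-3) = -3)
(53 + j(O(0)))*d = (53 + 12/204)*(-3) = (53 + 12*(1/204))*(-3) = (53 + 1/17)*(-3) = (902/17)*(-3) = -2706/17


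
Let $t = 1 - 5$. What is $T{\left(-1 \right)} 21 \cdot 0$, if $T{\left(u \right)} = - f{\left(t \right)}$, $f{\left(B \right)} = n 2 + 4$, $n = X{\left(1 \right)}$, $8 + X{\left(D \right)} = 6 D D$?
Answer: $0$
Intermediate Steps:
$X{\left(D \right)} = -8 + 6 D^{2}$ ($X{\left(D \right)} = -8 + 6 D D = -8 + 6 D^{2}$)
$t = -4$ ($t = 1 - 5 = -4$)
$n = -2$ ($n = -8 + 6 \cdot 1^{2} = -8 + 6 \cdot 1 = -8 + 6 = -2$)
$f{\left(B \right)} = 0$ ($f{\left(B \right)} = \left(-2\right) 2 + 4 = -4 + 4 = 0$)
$T{\left(u \right)} = 0$ ($T{\left(u \right)} = \left(-1\right) 0 = 0$)
$T{\left(-1 \right)} 21 \cdot 0 = 0 \cdot 21 \cdot 0 = 0 \cdot 0 = 0$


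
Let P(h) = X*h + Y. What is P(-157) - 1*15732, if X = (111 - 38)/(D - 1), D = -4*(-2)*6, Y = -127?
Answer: -756834/47 ≈ -16103.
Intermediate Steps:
D = 48 (D = 8*6 = 48)
X = 73/47 (X = (111 - 38)/(48 - 1) = 73/47 ≈ 1.5532)
P(h) = -127 + 73*h/47 (P(h) = 73*h/47 - 127 = -127 + 73*h/47)
P(-157) - 1*15732 = (-127 + (73/47)*(-157)) - 1*15732 = (-127 - 11461/47) - 15732 = -17430/47 - 15732 = -756834/47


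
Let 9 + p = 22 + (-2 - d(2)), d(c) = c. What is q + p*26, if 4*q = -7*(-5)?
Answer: 971/4 ≈ 242.75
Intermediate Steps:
p = 9 (p = -9 + (22 + (-2 - 1*2)) = -9 + (22 + (-2 - 2)) = -9 + (22 - 4) = -9 + 18 = 9)
q = 35/4 (q = (-7*(-5))/4 = (¼)*35 = 35/4 ≈ 8.7500)
q + p*26 = 35/4 + 9*26 = 35/4 + 234 = 971/4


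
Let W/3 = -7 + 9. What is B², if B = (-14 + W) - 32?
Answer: 1600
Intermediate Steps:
W = 6 (W = 3*(-7 + 9) = 3*2 = 6)
B = -40 (B = (-14 + 6) - 32 = -8 - 32 = -40)
B² = (-40)² = 1600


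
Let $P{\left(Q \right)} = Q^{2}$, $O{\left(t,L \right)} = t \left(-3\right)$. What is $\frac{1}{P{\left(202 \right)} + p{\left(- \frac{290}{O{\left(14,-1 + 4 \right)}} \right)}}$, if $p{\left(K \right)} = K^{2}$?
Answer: $\frac{441}{18015589} \approx 2.4479 \cdot 10^{-5}$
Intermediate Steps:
$O{\left(t,L \right)} = - 3 t$
$\frac{1}{P{\left(202 \right)} + p{\left(- \frac{290}{O{\left(14,-1 + 4 \right)}} \right)}} = \frac{1}{202^{2} + \left(- \frac{290}{\left(-3\right) 14}\right)^{2}} = \frac{1}{40804 + \left(- \frac{290}{-42}\right)^{2}} = \frac{1}{40804 + \left(\left(-290\right) \left(- \frac{1}{42}\right)\right)^{2}} = \frac{1}{40804 + \left(\frac{145}{21}\right)^{2}} = \frac{1}{40804 + \frac{21025}{441}} = \frac{1}{\frac{18015589}{441}} = \frac{441}{18015589}$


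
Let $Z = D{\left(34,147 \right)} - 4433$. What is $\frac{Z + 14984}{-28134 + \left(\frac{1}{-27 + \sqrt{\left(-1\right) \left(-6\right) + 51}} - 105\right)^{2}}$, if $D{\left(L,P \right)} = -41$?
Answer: $- \frac{2618122242300}{4259881791367} - \frac{47862540 \sqrt{57}}{4259881791367} \approx -0.61469$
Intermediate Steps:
$Z = -4474$ ($Z = -41 - 4433 = -4474$)
$\frac{Z + 14984}{-28134 + \left(\frac{1}{-27 + \sqrt{\left(-1\right) \left(-6\right) + 51}} - 105\right)^{2}} = \frac{-4474 + 14984}{-28134 + \left(\frac{1}{-27 + \sqrt{\left(-1\right) \left(-6\right) + 51}} - 105\right)^{2}} = \frac{10510}{-28134 + \left(\frac{1}{-27 + \sqrt{6 + 51}} - 105\right)^{2}} = \frac{10510}{-28134 + \left(\frac{1}{-27 + \sqrt{57}} - 105\right)^{2}} = \frac{10510}{-28134 + \left(-105 + \frac{1}{-27 + \sqrt{57}}\right)^{2}}$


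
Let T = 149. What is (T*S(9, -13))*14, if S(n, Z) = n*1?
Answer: 18774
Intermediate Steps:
S(n, Z) = n
(T*S(9, -13))*14 = (149*9)*14 = 1341*14 = 18774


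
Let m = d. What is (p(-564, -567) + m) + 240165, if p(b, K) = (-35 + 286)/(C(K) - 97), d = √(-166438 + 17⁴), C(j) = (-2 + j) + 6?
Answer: 158508649/660 + 3*I*√9213 ≈ 2.4016e+5 + 287.95*I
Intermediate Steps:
C(j) = 4 + j
d = 3*I*√9213 (d = √(-166438 + 83521) = √(-82917) = 3*I*√9213 ≈ 287.95*I)
m = 3*I*√9213 ≈ 287.95*I
p(b, K) = 251/(-93 + K) (p(b, K) = (-35 + 286)/((4 + K) - 97) = 251/(-93 + K))
(p(-564, -567) + m) + 240165 = (251/(-93 - 567) + 3*I*√9213) + 240165 = (251/(-660) + 3*I*√9213) + 240165 = (251*(-1/660) + 3*I*√9213) + 240165 = (-251/660 + 3*I*√9213) + 240165 = 158508649/660 + 3*I*√9213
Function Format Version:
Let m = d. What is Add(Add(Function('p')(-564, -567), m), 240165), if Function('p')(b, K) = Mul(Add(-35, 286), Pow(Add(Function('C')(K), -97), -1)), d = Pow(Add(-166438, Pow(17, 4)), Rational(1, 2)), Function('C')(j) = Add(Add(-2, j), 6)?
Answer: Add(Rational(158508649, 660), Mul(3, I, Pow(9213, Rational(1, 2)))) ≈ Add(2.4016e+5, Mul(287.95, I))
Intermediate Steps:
Function('C')(j) = Add(4, j)
d = Mul(3, I, Pow(9213, Rational(1, 2))) (d = Pow(Add(-166438, 83521), Rational(1, 2)) = Pow(-82917, Rational(1, 2)) = Mul(3, I, Pow(9213, Rational(1, 2))) ≈ Mul(287.95, I))
m = Mul(3, I, Pow(9213, Rational(1, 2))) ≈ Mul(287.95, I)
Function('p')(b, K) = Mul(251, Pow(Add(-93, K), -1)) (Function('p')(b, K) = Mul(Add(-35, 286), Pow(Add(Add(4, K), -97), -1)) = Mul(251, Pow(Add(-93, K), -1)))
Add(Add(Function('p')(-564, -567), m), 240165) = Add(Add(Mul(251, Pow(Add(-93, -567), -1)), Mul(3, I, Pow(9213, Rational(1, 2)))), 240165) = Add(Add(Mul(251, Pow(-660, -1)), Mul(3, I, Pow(9213, Rational(1, 2)))), 240165) = Add(Add(Mul(251, Rational(-1, 660)), Mul(3, I, Pow(9213, Rational(1, 2)))), 240165) = Add(Add(Rational(-251, 660), Mul(3, I, Pow(9213, Rational(1, 2)))), 240165) = Add(Rational(158508649, 660), Mul(3, I, Pow(9213, Rational(1, 2))))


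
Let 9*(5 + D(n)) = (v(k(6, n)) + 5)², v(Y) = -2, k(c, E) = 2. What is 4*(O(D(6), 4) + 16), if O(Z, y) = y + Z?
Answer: 64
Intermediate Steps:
D(n) = -4 (D(n) = -5 + (-2 + 5)²/9 = -5 + (⅑)*3² = -5 + (⅑)*9 = -5 + 1 = -4)
O(Z, y) = Z + y
4*(O(D(6), 4) + 16) = 4*((-4 + 4) + 16) = 4*(0 + 16) = 4*16 = 64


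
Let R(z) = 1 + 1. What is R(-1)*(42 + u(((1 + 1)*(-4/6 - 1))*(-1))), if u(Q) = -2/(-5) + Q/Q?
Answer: 434/5 ≈ 86.800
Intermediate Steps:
R(z) = 2
u(Q) = 7/5 (u(Q) = -2*(-⅕) + 1 = ⅖ + 1 = 7/5)
R(-1)*(42 + u(((1 + 1)*(-4/6 - 1))*(-1))) = 2*(42 + 7/5) = 2*(217/5) = 434/5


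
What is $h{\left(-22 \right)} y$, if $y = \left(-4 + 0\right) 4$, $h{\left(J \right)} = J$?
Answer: $352$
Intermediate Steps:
$y = -16$ ($y = \left(-4\right) 4 = -16$)
$h{\left(-22 \right)} y = \left(-22\right) \left(-16\right) = 352$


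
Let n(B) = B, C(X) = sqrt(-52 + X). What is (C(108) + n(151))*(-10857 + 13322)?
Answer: 372215 + 4930*sqrt(14) ≈ 3.9066e+5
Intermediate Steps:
(C(108) + n(151))*(-10857 + 13322) = (sqrt(-52 + 108) + 151)*(-10857 + 13322) = (sqrt(56) + 151)*2465 = (2*sqrt(14) + 151)*2465 = (151 + 2*sqrt(14))*2465 = 372215 + 4930*sqrt(14)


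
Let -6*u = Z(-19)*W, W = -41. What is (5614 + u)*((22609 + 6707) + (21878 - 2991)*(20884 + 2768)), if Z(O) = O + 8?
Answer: 2474444103520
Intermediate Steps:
Z(O) = 8 + O
u = -451/6 (u = -(8 - 19)*(-41)/6 = -(-11)*(-41)/6 = -1/6*451 = -451/6 ≈ -75.167)
(5614 + u)*((22609 + 6707) + (21878 - 2991)*(20884 + 2768)) = (5614 - 451/6)*((22609 + 6707) + (21878 - 2991)*(20884 + 2768)) = 33233*(29316 + 18887*23652)/6 = 33233*(29316 + 446715324)/6 = (33233/6)*446744640 = 2474444103520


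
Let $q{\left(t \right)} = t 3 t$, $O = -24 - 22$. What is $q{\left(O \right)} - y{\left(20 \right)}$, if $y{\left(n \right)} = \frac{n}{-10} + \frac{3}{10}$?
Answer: $\frac{63497}{10} \approx 6349.7$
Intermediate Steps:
$O = -46$ ($O = -24 - 22 = -46$)
$q{\left(t \right)} = 3 t^{2}$ ($q{\left(t \right)} = 3 t t = 3 t^{2}$)
$y{\left(n \right)} = \frac{3}{10} - \frac{n}{10}$ ($y{\left(n \right)} = n \left(- \frac{1}{10}\right) + 3 \cdot \frac{1}{10} = - \frac{n}{10} + \frac{3}{10} = \frac{3}{10} - \frac{n}{10}$)
$q{\left(O \right)} - y{\left(20 \right)} = 3 \left(-46\right)^{2} - \left(\frac{3}{10} - 2\right) = 3 \cdot 2116 - \left(\frac{3}{10} - 2\right) = 6348 - - \frac{17}{10} = 6348 + \frac{17}{10} = \frac{63497}{10}$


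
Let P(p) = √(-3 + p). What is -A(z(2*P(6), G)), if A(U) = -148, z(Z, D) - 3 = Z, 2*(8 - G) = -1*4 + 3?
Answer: 148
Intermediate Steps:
G = 17/2 (G = 8 - (-1*4 + 3)/2 = 8 - (-4 + 3)/2 = 8 - ½*(-1) = 8 + ½ = 17/2 ≈ 8.5000)
z(Z, D) = 3 + Z
-A(z(2*P(6), G)) = -1*(-148) = 148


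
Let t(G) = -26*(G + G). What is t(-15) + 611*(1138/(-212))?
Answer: -264979/106 ≈ -2499.8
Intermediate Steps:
t(G) = -52*G
t(-15) + 611*(1138/(-212)) = -52*(-15) + 611*(1138/(-212)) = 780 + 611*(1138*(-1/212)) = 780 + 611*(-569/106) = 780 - 347659/106 = -264979/106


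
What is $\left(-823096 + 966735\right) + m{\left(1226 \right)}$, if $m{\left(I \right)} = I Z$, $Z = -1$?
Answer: $142413$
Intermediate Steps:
$m{\left(I \right)} = - I$ ($m{\left(I \right)} = I \left(-1\right) = - I$)
$\left(-823096 + 966735\right) + m{\left(1226 \right)} = \left(-823096 + 966735\right) - 1226 = 143639 - 1226 = 142413$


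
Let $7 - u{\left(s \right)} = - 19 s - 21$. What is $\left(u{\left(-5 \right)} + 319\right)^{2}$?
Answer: $63504$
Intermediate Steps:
$u{\left(s \right)} = 28 + 19 s$ ($u{\left(s \right)} = 7 - \left(- 19 s - 21\right) = 7 - \left(-21 - 19 s\right) = 7 + \left(21 + 19 s\right) = 28 + 19 s$)
$\left(u{\left(-5 \right)} + 319\right)^{2} = \left(\left(28 + 19 \left(-5\right)\right) + 319\right)^{2} = \left(\left(28 - 95\right) + 319\right)^{2} = \left(-67 + 319\right)^{2} = 252^{2} = 63504$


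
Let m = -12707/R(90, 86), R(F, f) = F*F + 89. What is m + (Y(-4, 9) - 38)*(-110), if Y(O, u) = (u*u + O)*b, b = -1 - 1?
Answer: 172938973/8189 ≈ 21118.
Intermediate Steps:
R(F, f) = 89 + F**2 (R(F, f) = F**2 + 89 = 89 + F**2)
b = -2
m = -12707/8189 (m = -12707/(89 + 90**2) = -12707/(89 + 8100) = -12707/8189 ≈ -1.5517)
Y(O, u) = -2*O - 2*u**2 (Y(O, u) = (u*u + O)*(-2) = (u**2 + O)*(-2) = (O + u**2)*(-2) = -2*O - 2*u**2)
m + (Y(-4, 9) - 38)*(-110) = -12707/8189 + ((-2*(-4) - 2*9**2) - 38)*(-110) = -12707/8189 + ((8 - 2*81) - 38)*(-110) = -12707/8189 + ((8 - 162) - 38)*(-110) = -12707/8189 + (-154 - 38)*(-110) = -12707/8189 - 192*(-110) = -12707/8189 + 21120 = 172938973/8189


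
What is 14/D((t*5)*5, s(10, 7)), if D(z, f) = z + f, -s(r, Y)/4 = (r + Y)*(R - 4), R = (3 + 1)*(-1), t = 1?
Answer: 14/569 ≈ 0.024605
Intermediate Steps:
R = -4 (R = 4*(-1) = -4)
s(r, Y) = 32*Y + 32*r (s(r, Y) = -4*(r + Y)*(-4 - 4) = -4*(Y + r)*(-8) = -4*(-8*Y - 8*r) = 32*Y + 32*r)
D(z, f) = f + z
14/D((t*5)*5, s(10, 7)) = 14/((32*7 + 32*10) + (1*5)*5) = 14/((224 + 320) + 5*5) = 14/(544 + 25) = 14/569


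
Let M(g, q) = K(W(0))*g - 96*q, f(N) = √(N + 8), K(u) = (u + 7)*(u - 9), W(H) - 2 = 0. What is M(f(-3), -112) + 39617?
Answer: 50369 - 63*√5 ≈ 50228.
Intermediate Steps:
W(H) = 2 (W(H) = 2 + 0 = 2)
K(u) = (-9 + u)*(7 + u) (K(u) = (7 + u)*(-9 + u) = (-9 + u)*(7 + u))
f(N) = √(8 + N)
M(g, q) = -96*q - 63*g (M(g, q) = (-63 + 2² - 2*2)*g - 96*q = (-63 + 4 - 4)*g - 96*q = -63*g - 96*q = -96*q - 63*g)
M(f(-3), -112) + 39617 = (-96*(-112) - 63*√(8 - 3)) + 39617 = (10752 - 63*√5) + 39617 = 50369 - 63*√5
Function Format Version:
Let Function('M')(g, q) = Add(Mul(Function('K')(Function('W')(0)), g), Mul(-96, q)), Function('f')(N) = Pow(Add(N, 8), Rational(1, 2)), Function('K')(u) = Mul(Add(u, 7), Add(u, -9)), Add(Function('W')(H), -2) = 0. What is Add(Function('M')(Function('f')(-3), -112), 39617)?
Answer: Add(50369, Mul(-63, Pow(5, Rational(1, 2)))) ≈ 50228.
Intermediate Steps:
Function('W')(H) = 2 (Function('W')(H) = Add(2, 0) = 2)
Function('K')(u) = Mul(Add(-9, u), Add(7, u)) (Function('K')(u) = Mul(Add(7, u), Add(-9, u)) = Mul(Add(-9, u), Add(7, u)))
Function('f')(N) = Pow(Add(8, N), Rational(1, 2))
Function('M')(g, q) = Add(Mul(-96, q), Mul(-63, g)) (Function('M')(g, q) = Add(Mul(Add(-63, Pow(2, 2), Mul(-2, 2)), g), Mul(-96, q)) = Add(Mul(Add(-63, 4, -4), g), Mul(-96, q)) = Add(Mul(-63, g), Mul(-96, q)) = Add(Mul(-96, q), Mul(-63, g)))
Add(Function('M')(Function('f')(-3), -112), 39617) = Add(Add(Mul(-96, -112), Mul(-63, Pow(Add(8, -3), Rational(1, 2)))), 39617) = Add(Add(10752, Mul(-63, Pow(5, Rational(1, 2)))), 39617) = Add(50369, Mul(-63, Pow(5, Rational(1, 2))))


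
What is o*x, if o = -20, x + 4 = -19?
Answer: 460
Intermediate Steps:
x = -23 (x = -4 - 19 = -23)
o*x = -20*(-23) = 460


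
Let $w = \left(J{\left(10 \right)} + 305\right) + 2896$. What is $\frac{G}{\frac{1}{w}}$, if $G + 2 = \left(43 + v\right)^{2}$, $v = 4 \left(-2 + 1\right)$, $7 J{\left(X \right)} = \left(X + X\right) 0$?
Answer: $4862319$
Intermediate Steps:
$J{\left(X \right)} = 0$ ($J{\left(X \right)} = \frac{\left(X + X\right) 0}{7} = \frac{2 X 0}{7} = \frac{1}{7} \cdot 0 = 0$)
$v = -4$ ($v = 4 \left(-1\right) = -4$)
$w = 3201$ ($w = \left(0 + 305\right) + 2896 = 305 + 2896 = 3201$)
$G = 1519$ ($G = -2 + \left(43 - 4\right)^{2} = -2 + 39^{2} = -2 + 1521 = 1519$)
$\frac{G}{\frac{1}{w}} = \frac{1519}{\frac{1}{3201}} = 1519 \frac{1}{\frac{1}{3201}} = 1519 \cdot 3201 = 4862319$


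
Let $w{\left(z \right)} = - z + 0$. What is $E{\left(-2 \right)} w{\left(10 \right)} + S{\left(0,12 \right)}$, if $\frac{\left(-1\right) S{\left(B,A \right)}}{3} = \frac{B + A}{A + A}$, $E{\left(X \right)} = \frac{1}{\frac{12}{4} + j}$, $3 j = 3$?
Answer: $-4$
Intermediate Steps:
$j = 1$ ($j = \frac{1}{3} \cdot 3 = 1$)
$E{\left(X \right)} = \frac{1}{4}$ ($E{\left(X \right)} = \frac{1}{\frac{12}{4} + 1} = \frac{1}{12 \cdot \frac{1}{4} + 1} = \frac{1}{3 + 1} = \frac{1}{4}$)
$S{\left(B,A \right)} = - \frac{3 \left(A + B\right)}{2 A}$ ($S{\left(B,A \right)} = - 3 \frac{B + A}{A + A} = - 3 \frac{A + B}{2 A} = - \frac{3 \left(A + B\right)}{2 A}$)
$w{\left(z \right)} = - z$
$E{\left(-2 \right)} w{\left(10 \right)} + S{\left(0,12 \right)} = \frac{\left(-1\right) 10}{4} + \frac{3 \left(\left(-1\right) 12 - 0\right)}{2 \cdot 12} = \frac{1}{4} \left(-10\right) + \frac{3}{2} \cdot \frac{1}{12} \left(-12 + 0\right) = - \frac{5}{2} + \frac{3}{2} \cdot \frac{1}{12} \left(-12\right) = - \frac{5}{2} - \frac{3}{2} = -4$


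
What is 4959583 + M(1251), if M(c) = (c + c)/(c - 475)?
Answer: 1924319455/388 ≈ 4.9596e+6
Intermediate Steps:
M(c) = 2*c/(-475 + c) (M(c) = (2*c)/(-475 + c) = 2*c/(-475 + c))
4959583 + M(1251) = 4959583 + 2*1251/(-475 + 1251) = 4959583 + 2*1251/776 = 4959583 + 2*1251*(1/776) = 4959583 + 1251/388 = 1924319455/388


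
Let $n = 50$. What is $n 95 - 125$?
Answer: $4625$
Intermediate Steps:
$n 95 - 125 = 50 \cdot 95 - 125 = 4750 - 125 = 4625$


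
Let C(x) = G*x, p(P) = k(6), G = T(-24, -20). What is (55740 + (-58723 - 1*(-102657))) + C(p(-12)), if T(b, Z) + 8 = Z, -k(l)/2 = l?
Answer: 100010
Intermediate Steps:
k(l) = -2*l
T(b, Z) = -8 + Z
G = -28 (G = -8 - 20 = -28)
p(P) = -12 (p(P) = -2*6 = -12)
C(x) = -28*x
(55740 + (-58723 - 1*(-102657))) + C(p(-12)) = (55740 + (-58723 - 1*(-102657))) - 28*(-12) = (55740 + (-58723 + 102657)) + 336 = (55740 + 43934) + 336 = 99674 + 336 = 100010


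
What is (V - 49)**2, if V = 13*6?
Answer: 841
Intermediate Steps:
V = 78
(V - 49)**2 = (78 - 49)**2 = 29**2 = 841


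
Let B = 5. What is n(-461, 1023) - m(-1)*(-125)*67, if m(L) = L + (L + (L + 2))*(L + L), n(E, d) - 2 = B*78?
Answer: -7983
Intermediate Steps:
n(E, d) = 392 (n(E, d) = 2 + 5*78 = 2 + 390 = 392)
m(L) = L + 2*L*(2 + 2*L) (m(L) = L + (L + (2 + L))*(2*L) = L + (2 + 2*L)*(2*L) = L + 2*L*(2 + 2*L))
n(-461, 1023) - m(-1)*(-125)*67 = 392 - -(5 + 4*(-1))*(-125)*67 = 392 - -(5 - 4)*(-125)*67 = 392 - -1*1*(-125)*67 = 392 - (-1*(-125))*67 = 392 - 125*67 = 392 - 1*8375 = 392 - 8375 = -7983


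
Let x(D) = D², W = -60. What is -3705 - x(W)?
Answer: -7305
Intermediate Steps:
-3705 - x(W) = -3705 - 1*(-60)² = -3705 - 1*3600 = -3705 - 3600 = -7305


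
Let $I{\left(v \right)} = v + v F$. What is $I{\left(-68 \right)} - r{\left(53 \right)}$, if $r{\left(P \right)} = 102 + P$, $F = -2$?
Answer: $-87$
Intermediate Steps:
$I{\left(v \right)} = - v$ ($I{\left(v \right)} = v + v \left(-2\right) = v - 2 v = - v$)
$I{\left(-68 \right)} - r{\left(53 \right)} = \left(-1\right) \left(-68\right) - \left(102 + 53\right) = 68 - 155 = -87$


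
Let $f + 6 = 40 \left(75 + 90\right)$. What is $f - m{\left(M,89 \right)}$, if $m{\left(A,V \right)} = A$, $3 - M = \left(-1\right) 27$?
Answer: $6564$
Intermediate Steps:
$M = 30$ ($M = 3 - \left(-1\right) 27 = 3 - -27 = 3 + 27 = 30$)
$f = 6594$ ($f = -6 + 40 \left(75 + 90\right) = -6 + 40 \cdot 165 = -6 + 6600 = 6594$)
$f - m{\left(M,89 \right)} = 6594 - 30 = 6564$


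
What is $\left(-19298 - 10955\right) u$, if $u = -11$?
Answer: $332783$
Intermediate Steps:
$\left(-19298 - 10955\right) u = \left(-19298 - 10955\right) \left(-11\right) = \left(-30253\right) \left(-11\right) = 332783$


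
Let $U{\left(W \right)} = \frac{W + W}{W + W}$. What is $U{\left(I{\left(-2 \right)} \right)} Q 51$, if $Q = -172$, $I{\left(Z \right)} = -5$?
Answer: $-8772$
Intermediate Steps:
$U{\left(W \right)} = 1$ ($U{\left(W \right)} = \frac{2 W}{2 W} = 2 W \frac{1}{2 W} = 1$)
$U{\left(I{\left(-2 \right)} \right)} Q 51 = 1 \left(\left(-172\right) 51\right) = 1 \left(-8772\right) = -8772$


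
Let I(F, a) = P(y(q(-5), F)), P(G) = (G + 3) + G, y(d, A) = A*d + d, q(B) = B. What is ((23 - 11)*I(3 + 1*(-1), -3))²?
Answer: 104976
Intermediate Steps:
y(d, A) = d + A*d
P(G) = 3 + 2*G (P(G) = (3 + G) + G = 3 + 2*G)
I(F, a) = -7 - 10*F (I(F, a) = 3 + 2*(-5*(1 + F)) = 3 + 2*(-5 - 5*F) = 3 + (-10 - 10*F) = -7 - 10*F)
((23 - 11)*I(3 + 1*(-1), -3))² = ((23 - 11)*(-7 - 10*(3 + 1*(-1))))² = (12*(-7 - 10*(3 - 1)))² = (12*(-7 - 10*2))² = (12*(-7 - 20))² = (12*(-27))² = (-324)² = 104976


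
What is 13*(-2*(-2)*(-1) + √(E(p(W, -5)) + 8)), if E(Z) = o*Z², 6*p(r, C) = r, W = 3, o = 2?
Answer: -52 + 13*√34/2 ≈ -14.099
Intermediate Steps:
p(r, C) = r/6
E(Z) = 2*Z²
13*(-2*(-2)*(-1) + √(E(p(W, -5)) + 8)) = 13*(-2*(-2)*(-1) + √(2*((⅙)*3)² + 8)) = 13*(4*(-1) + √(2*(½)² + 8)) = 13*(-4 + √(2*(¼) + 8)) = 13*(-4 + √(½ + 8)) = 13*(-4 + √(17/2)) = 13*(-4 + √34/2) = -52 + 13*√34/2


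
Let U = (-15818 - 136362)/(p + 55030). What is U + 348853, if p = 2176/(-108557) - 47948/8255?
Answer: 8600772233377908001/24654626506067 ≈ 3.4885e+5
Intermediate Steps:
p = -5223053916/896138035 (p = 2176*(-1/108557) - 47948*1/8255 = -2176/108557 - 47948/8255 = -5223053916/896138035 ≈ -5.8284)
U = -68187143083150/24654626506067 (U = (-15818 - 136362)/(-5223053916/896138035 + 55030) = -152180/49309253012134/896138035 = -152180*896138035/49309253012134 = -68187143083150/24654626506067 ≈ -2.7657)
U + 348853 = -68187143083150/24654626506067 + 348853 = 8600772233377908001/24654626506067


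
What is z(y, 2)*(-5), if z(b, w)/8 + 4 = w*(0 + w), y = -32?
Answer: 0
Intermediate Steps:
z(b, w) = -32 + 8*w² (z(b, w) = -32 + 8*(w*(0 + w)) = -32 + 8*(w*w) = -32 + 8*w²)
z(y, 2)*(-5) = (-32 + 8*2²)*(-5) = (-32 + 8*4)*(-5) = (-32 + 32)*(-5) = 0*(-5) = 0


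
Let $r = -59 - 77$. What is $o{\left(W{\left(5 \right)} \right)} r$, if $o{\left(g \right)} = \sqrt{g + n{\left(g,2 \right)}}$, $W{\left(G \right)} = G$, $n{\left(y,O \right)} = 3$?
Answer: $- 272 \sqrt{2} \approx -384.67$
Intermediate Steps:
$o{\left(g \right)} = \sqrt{3 + g}$ ($o{\left(g \right)} = \sqrt{g + 3} = \sqrt{3 + g}$)
$r = -136$
$o{\left(W{\left(5 \right)} \right)} r = \sqrt{3 + 5} \left(-136\right) = \sqrt{8} \left(-136\right) = 2 \sqrt{2} \left(-136\right) = - 272 \sqrt{2}$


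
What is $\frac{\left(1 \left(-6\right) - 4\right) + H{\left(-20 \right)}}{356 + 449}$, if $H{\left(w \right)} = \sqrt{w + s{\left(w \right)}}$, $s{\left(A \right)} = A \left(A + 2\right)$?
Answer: $- \frac{2}{161} + \frac{2 \sqrt{85}}{805} \approx 0.010483$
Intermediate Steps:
$s{\left(A \right)} = A \left(2 + A\right)$
$H{\left(w \right)} = \sqrt{w + w \left(2 + w\right)}$
$\frac{\left(1 \left(-6\right) - 4\right) + H{\left(-20 \right)}}{356 + 449} = \frac{\left(1 \left(-6\right) - 4\right) + \sqrt{- 20 \left(3 - 20\right)}}{356 + 449} = \frac{\left(-6 - 4\right) + \sqrt{\left(-20\right) \left(-17\right)}}{805} = \left(-10 + \sqrt{340}\right) \frac{1}{805} = \left(-10 + 2 \sqrt{85}\right) \frac{1}{805} = - \frac{2}{161} + \frac{2 \sqrt{85}}{805}$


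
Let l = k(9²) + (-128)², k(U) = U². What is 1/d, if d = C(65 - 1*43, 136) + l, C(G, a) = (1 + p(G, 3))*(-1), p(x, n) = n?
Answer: 1/22941 ≈ 4.3590e-5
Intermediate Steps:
C(G, a) = -4 (C(G, a) = (1 + 3)*(-1) = 4*(-1) = -4)
l = 22945 (l = (9²)² + (-128)² = 81² + 16384 = 6561 + 16384 = 22945)
d = 22941 (d = -4 + 22945 = 22941)
1/d = 1/22941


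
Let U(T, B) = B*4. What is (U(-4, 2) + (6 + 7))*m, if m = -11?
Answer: -231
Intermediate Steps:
U(T, B) = 4*B
(U(-4, 2) + (6 + 7))*m = (4*2 + (6 + 7))*(-11) = (8 + 13)*(-11) = 21*(-11) = -231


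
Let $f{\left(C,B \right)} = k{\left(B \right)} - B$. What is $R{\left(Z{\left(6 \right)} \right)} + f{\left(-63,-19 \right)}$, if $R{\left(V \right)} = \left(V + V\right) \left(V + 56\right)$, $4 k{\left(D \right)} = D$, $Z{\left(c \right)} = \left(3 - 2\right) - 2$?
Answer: $- \frac{383}{4} \approx -95.75$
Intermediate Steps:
$Z{\left(c \right)} = -1$ ($Z{\left(c \right)} = 1 - 2 = -1$)
$k{\left(D \right)} = \frac{D}{4}$
$f{\left(C,B \right)} = - \frac{3 B}{4}$ ($f{\left(C,B \right)} = \frac{B}{4} - B = - \frac{3 B}{4}$)
$R{\left(V \right)} = 2 V \left(56 + V\right)$
$R{\left(Z{\left(6 \right)} \right)} + f{\left(-63,-19 \right)} = 2 \left(-1\right) \left(56 - 1\right) - - \frac{57}{4} = 2 \left(-1\right) 55 + \frac{57}{4} = -110 + \frac{57}{4} = - \frac{383}{4}$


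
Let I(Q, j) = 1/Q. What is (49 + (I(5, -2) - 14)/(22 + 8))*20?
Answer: 4854/5 ≈ 970.80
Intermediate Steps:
(49 + (I(5, -2) - 14)/(22 + 8))*20 = (49 + (1/5 - 14)/(22 + 8))*20 = (49 + (⅕ - 14)/30)*20 = (49 - 69/5*1/30)*20 = (49 - 23/50)*20 = (2427/50)*20 = 4854/5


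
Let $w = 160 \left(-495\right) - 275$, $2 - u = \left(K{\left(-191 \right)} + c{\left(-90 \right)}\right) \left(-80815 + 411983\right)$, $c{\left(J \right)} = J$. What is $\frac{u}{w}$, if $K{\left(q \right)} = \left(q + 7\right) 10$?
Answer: $- \frac{639154242}{79475} \approx -8042.2$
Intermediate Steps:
$K{\left(q \right)} = 70 + 10 q$ ($K{\left(q \right)} = \left(7 + q\right) 10 = 70 + 10 q$)
$u = 639154242$ ($u = 2 - \left(\left(70 + 10 \left(-191\right)\right) - 90\right) \left(-80815 + 411983\right) = 2 - \left(\left(70 - 1910\right) - 90\right) 331168 = 2 - \left(-1840 - 90\right) 331168 = 2 - \left(-1930\right) 331168 = 2 - -639154240 = 2 + 639154240 = 639154242$)
$w = -79475$ ($w = -79200 - 275 = -79475$)
$\frac{u}{w} = \frac{639154242}{-79475} = 639154242 \left(- \frac{1}{79475}\right) = - \frac{639154242}{79475}$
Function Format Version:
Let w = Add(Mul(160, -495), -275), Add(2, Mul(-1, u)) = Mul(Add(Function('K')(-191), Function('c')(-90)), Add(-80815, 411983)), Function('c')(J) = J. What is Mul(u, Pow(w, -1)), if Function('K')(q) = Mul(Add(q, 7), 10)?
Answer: Rational(-639154242, 79475) ≈ -8042.2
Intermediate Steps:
Function('K')(q) = Add(70, Mul(10, q)) (Function('K')(q) = Mul(Add(7, q), 10) = Add(70, Mul(10, q)))
u = 639154242 (u = Add(2, Mul(-1, Mul(Add(Add(70, Mul(10, -191)), -90), Add(-80815, 411983)))) = Add(2, Mul(-1, Mul(Add(Add(70, -1910), -90), 331168))) = Add(2, Mul(-1, Mul(Add(-1840, -90), 331168))) = Add(2, Mul(-1, Mul(-1930, 331168))) = Add(2, Mul(-1, -639154240)) = Add(2, 639154240) = 639154242)
w = -79475 (w = Add(-79200, -275) = -79475)
Mul(u, Pow(w, -1)) = Mul(639154242, Pow(-79475, -1)) = Mul(639154242, Rational(-1, 79475)) = Rational(-639154242, 79475)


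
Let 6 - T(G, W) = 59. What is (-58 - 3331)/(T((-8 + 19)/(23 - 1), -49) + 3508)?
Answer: -3389/3455 ≈ -0.98090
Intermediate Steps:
T(G, W) = -53 (T(G, W) = 6 - 1*59 = 6 - 59 = -53)
(-58 - 3331)/(T((-8 + 19)/(23 - 1), -49) + 3508) = (-58 - 3331)/(-53 + 3508) = -3389/3455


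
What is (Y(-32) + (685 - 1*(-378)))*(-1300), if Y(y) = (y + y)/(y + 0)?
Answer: -1384500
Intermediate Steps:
Y(y) = 2 (Y(y) = (2*y)/y = 2)
(Y(-32) + (685 - 1*(-378)))*(-1300) = (2 + (685 - 1*(-378)))*(-1300) = (2 + (685 + 378))*(-1300) = (2 + 1063)*(-1300) = 1065*(-1300) = -1384500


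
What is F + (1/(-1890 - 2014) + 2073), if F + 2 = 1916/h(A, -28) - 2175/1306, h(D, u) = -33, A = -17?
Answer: 169203021875/84127296 ≈ 2011.3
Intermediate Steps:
F = -2660267/43098 (F = -2 + (1916/(-33) - 2175/1306) = -2 + (1916*(-1/33) - 2175*1/1306) = -2 + (-1916/33 - 2175/1306) = -2 - 2574071/43098 = -2660267/43098 ≈ -61.726)
F + (1/(-1890 - 2014) + 2073) = -2660267/43098 + (1/(-1890 - 2014) + 2073) = -2660267/43098 + (1/(-3904) + 2073) = -2660267/43098 + (-1/3904 + 2073) = -2660267/43098 + 8092991/3904 = 169203021875/84127296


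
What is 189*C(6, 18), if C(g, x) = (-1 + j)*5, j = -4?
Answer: -4725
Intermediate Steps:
C(g, x) = -25 (C(g, x) = (-1 - 4)*5 = -5*5 = -25)
189*C(6, 18) = 189*(-25) = -4725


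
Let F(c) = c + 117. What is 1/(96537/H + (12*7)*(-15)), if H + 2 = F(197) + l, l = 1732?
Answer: -292/354129 ≈ -0.00082456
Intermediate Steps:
F(c) = 117 + c
H = 2044 (H = -2 + ((117 + 197) + 1732) = -2 + (314 + 1732) = -2 + 2046 = 2044)
1/(96537/H + (12*7)*(-15)) = 1/(96537/2044 + (12*7)*(-15)) = 1/(96537*(1/2044) + 84*(-15)) = 1/(13791/292 - 1260) = 1/(-354129/292) = -292/354129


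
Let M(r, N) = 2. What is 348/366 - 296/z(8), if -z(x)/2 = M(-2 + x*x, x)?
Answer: 4572/61 ≈ 74.951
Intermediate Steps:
z(x) = -4 (z(x) = -2*2 = -4)
348/366 - 296/z(8) = 348/366 - 296/(-4) = 348*(1/366) - 296*(-¼) = 58/61 + 74 = 4572/61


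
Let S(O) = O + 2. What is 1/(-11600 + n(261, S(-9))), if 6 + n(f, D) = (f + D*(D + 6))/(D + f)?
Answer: -127/1473828 ≈ -8.6170e-5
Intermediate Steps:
S(O) = 2 + O
n(f, D) = -6 + (f + D*(6 + D))/(D + f) (n(f, D) = -6 + (f + D*(D + 6))/(D + f) = -6 + (f + D*(6 + D))/(D + f))
1/(-11600 + n(261, S(-9))) = 1/(-11600 + ((2 - 9)**2 - 5*261)/((2 - 9) + 261)) = 1/(-11600 + ((-7)**2 - 1305)/(-7 + 261)) = 1/(-11600 + (49 - 1305)/254) = 1/(-11600 + (1/254)*(-1256)) = 1/(-11600 - 628/127) = 1/(-1473828/127) = -127/1473828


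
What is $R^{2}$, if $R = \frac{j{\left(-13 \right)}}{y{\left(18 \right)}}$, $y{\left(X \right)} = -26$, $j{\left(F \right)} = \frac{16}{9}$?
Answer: $\frac{64}{13689} \approx 0.0046753$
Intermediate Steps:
$j{\left(F \right)} = \frac{16}{9}$ ($j{\left(F \right)} = 16 \cdot \frac{1}{9} = \frac{16}{9}$)
$R = - \frac{8}{117}$ ($R = \frac{16}{9 \left(-26\right)} = \frac{16}{9} \left(- \frac{1}{26}\right) = - \frac{8}{117} \approx -0.068376$)
$R^{2} = \left(- \frac{8}{117}\right)^{2} = \frac{64}{13689}$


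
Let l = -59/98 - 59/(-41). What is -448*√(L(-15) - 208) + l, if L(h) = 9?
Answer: 3363/4018 - 448*I*√199 ≈ 0.83698 - 6319.8*I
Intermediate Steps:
l = 3363/4018 (l = -59*1/98 - 59*(-1/41) = -59/98 + 59/41 = 3363/4018 ≈ 0.83698)
-448*√(L(-15) - 208) + l = -448*√(9 - 208) + 3363/4018 = -448*I*√199 + 3363/4018 = 3363/4018 - 448*I*√199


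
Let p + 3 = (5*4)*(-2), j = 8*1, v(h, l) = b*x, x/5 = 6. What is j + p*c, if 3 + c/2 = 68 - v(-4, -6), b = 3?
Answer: 2158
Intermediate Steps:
x = 30 (x = 5*6 = 30)
v(h, l) = 90 (v(h, l) = 3*30 = 90)
j = 8
p = -43 (p = -3 + (5*4)*(-2) = -3 + 20*(-2) = -3 - 40 = -43)
c = -50 (c = -6 + 2*(68 - 1*90) = -6 + 2*(68 - 90) = -6 + 2*(-22) = -6 - 44 = -50)
j + p*c = 8 - 43*(-50) = 8 + 2150 = 2158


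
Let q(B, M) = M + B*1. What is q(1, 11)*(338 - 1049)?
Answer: -8532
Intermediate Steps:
q(B, M) = B + M (q(B, M) = M + B = B + M)
q(1, 11)*(338 - 1049) = (1 + 11)*(338 - 1049) = 12*(-711) = -8532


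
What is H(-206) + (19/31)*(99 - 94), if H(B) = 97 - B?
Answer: 9488/31 ≈ 306.06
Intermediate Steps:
H(-206) + (19/31)*(99 - 94) = (97 - 1*(-206)) + (19/31)*(99 - 94) = (97 + 206) + (19*(1/31))*5 = 303 + (19/31)*5 = 303 + 95/31 = 9488/31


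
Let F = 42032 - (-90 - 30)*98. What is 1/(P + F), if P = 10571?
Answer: 1/64363 ≈ 1.5537e-5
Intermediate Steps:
F = 53792 (F = 42032 - (-120)*98 = 42032 - 1*(-11760) = 42032 + 11760 = 53792)
1/(P + F) = 1/(10571 + 53792) = 1/64363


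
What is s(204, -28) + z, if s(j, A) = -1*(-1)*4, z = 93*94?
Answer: 8746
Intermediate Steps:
z = 8742
s(j, A) = 4 (s(j, A) = 1*4 = 4)
s(204, -28) + z = 4 + 8742 = 8746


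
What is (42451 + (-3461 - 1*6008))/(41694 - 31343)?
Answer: 32982/10351 ≈ 3.1864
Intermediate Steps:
(42451 + (-3461 - 1*6008))/(41694 - 31343) = (42451 + (-3461 - 6008))/10351 = (42451 - 9469)*(1/10351) = 32982*(1/10351) = 32982/10351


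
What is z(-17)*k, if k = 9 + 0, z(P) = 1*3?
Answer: 27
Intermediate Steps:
z(P) = 3
k = 9
z(-17)*k = 3*9 = 27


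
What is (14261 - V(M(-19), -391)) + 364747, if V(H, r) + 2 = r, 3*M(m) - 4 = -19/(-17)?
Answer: 379401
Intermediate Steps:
M(m) = 29/17 (M(m) = 4/3 + (-19/(-17))/3 = 4/3 + (-19*(-1/17))/3 = 4/3 + (1/3)*(19/17) = 4/3 + 19/51 = 29/17)
V(H, r) = -2 + r
(14261 - V(M(-19), -391)) + 364747 = (14261 - (-2 - 391)) + 364747 = (14261 - 1*(-393)) + 364747 = (14261 + 393) + 364747 = 14654 + 364747 = 379401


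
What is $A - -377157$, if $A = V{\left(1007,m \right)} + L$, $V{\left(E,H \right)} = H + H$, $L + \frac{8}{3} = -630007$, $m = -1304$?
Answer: $- \frac{766382}{3} \approx -2.5546 \cdot 10^{5}$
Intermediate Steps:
$L = - \frac{1890029}{3}$ ($L = - \frac{8}{3} - 630007 = - \frac{1890029}{3} \approx -6.3001 \cdot 10^{5}$)
$V{\left(E,H \right)} = 2 H$
$A = - \frac{1897853}{3}$ ($A = 2 \left(-1304\right) - \frac{1890029}{3} = -2608 - \frac{1890029}{3} = - \frac{1897853}{3} \approx -6.3262 \cdot 10^{5}$)
$A - -377157 = - \frac{1897853}{3} - -377157 = - \frac{1897853}{3} + 377157 = - \frac{766382}{3}$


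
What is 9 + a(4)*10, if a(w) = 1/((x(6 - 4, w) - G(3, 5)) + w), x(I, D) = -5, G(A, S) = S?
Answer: 22/3 ≈ 7.3333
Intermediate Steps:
a(w) = 1/(-10 + w) (a(w) = 1/((-5 - 1*5) + w) = 1/((-5 - 5) + w) = 1/(-10 + w))
9 + a(4)*10 = 9 + 10/(-10 + 4) = 9 + 10/(-6) = 9 - ⅙*10 = 9 - 5/3 = 22/3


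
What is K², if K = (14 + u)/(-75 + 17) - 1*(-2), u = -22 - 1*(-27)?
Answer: 9409/3364 ≈ 2.7970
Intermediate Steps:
u = 5 (u = -22 + 27 = 5)
K = 97/58 (K = (14 + 5)/(-75 + 17) - 1*(-2) = 19/(-58) + 2 = 19*(-1/58) + 2 = -19/58 + 2 = 97/58 ≈ 1.6724)
K² = (97/58)² = 9409/3364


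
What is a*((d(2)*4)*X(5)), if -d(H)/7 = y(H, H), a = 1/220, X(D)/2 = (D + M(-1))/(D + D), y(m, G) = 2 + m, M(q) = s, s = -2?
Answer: -84/275 ≈ -0.30545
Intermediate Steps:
M(q) = -2
X(D) = (-2 + D)/D (X(D) = 2*((D - 2)/(D + D)) = 2*((-2 + D)/((2*D))) = 2*((-2 + D)*(1/(2*D))) = 2*((-2 + D)/(2*D)) = (-2 + D)/D)
a = 1/220 ≈ 0.0045455
d(H) = -14 - 7*H (d(H) = -7*(2 + H) = -14 - 7*H)
a*((d(2)*4)*X(5)) = (((-14 - 7*2)*4)*((-2 + 5)/5))/220 = (((-14 - 14)*4)*((1/5)*3))/220 = (-28*4*(3/5))/220 = (-112*3/5)/220 = (1/220)*(-336/5) = -84/275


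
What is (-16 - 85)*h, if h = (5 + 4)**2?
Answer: -8181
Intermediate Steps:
h = 81 (h = 9**2 = 81)
(-16 - 85)*h = (-16 - 85)*81 = -101*81 = -8181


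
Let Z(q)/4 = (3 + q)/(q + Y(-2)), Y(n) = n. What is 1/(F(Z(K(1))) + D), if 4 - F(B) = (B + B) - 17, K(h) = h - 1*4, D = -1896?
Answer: -1/1875 ≈ -0.00053333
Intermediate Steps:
K(h) = -4 + h (K(h) = h - 4 = -4 + h)
Z(q) = 4*(3 + q)/(-2 + q) (Z(q) = 4*((3 + q)/(q - 2)) = 4*((3 + q)/(-2 + q)) = 4*(3 + q)/(-2 + q))
F(B) = 21 - 2*B (F(B) = 4 - ((B + B) - 17) = 4 - (2*B - 17) = 4 - (-17 + 2*B) = 4 + (17 - 2*B) = 21 - 2*B)
1/(F(Z(K(1))) + D) = 1/((21 - 8*(3 + (-4 + 1))/(-2 + (-4 + 1))) - 1896) = 1/((21 - 8*(3 - 3)/(-2 - 3)) - 1896) = 1/((21 - 8*0/(-5)) - 1896) = 1/((21 - 8*(-1)*0/5) - 1896) = 1/((21 - 2*0) - 1896) = 1/((21 + 0) - 1896) = 1/(21 - 1896) = 1/(-1875) = -1/1875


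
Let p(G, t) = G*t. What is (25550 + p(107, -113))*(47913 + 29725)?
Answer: 1044929842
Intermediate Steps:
(25550 + p(107, -113))*(47913 + 29725) = (25550 + 107*(-113))*(47913 + 29725) = (25550 - 12091)*77638 = 13459*77638 = 1044929842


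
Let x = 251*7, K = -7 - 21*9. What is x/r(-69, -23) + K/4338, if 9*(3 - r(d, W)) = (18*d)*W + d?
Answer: -12362819/20583810 ≈ -0.60061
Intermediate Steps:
K = -196 (K = -7 - 189 = -196)
x = 1757
r(d, W) = 3 - d/9 - 2*W*d (r(d, W) = 3 - ((18*d)*W + d)/9 = 3 - (18*W*d + d)/9 = 3 - (d + 18*W*d)/9 = 3 + (-d/9 - 2*W*d) = 3 - d/9 - 2*W*d)
x/r(-69, -23) + K/4338 = 1757/(3 - ⅑*(-69) - 2*(-23)*(-69)) - 196/4338 = 1757/(3 + 23/3 - 3174) - 196*1/4338 = 1757/(-9490/3) - 98/2169 = 1757*(-3/9490) - 98/2169 = -5271/9490 - 98/2169 = -12362819/20583810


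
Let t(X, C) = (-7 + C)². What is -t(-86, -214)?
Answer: -48841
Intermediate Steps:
-t(-86, -214) = -(-7 - 214)² = -1*(-221)² = -1*48841 = -48841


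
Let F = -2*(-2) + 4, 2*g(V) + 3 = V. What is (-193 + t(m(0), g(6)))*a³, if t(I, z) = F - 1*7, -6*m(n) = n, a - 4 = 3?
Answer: -65856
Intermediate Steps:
g(V) = -3/2 + V/2
a = 7 (a = 4 + 3 = 7)
F = 8 (F = 4 + 4 = 8)
m(n) = -n/6
t(I, z) = 1 (t(I, z) = 8 - 1*7 = 8 - 7 = 1)
(-193 + t(m(0), g(6)))*a³ = (-193 + 1)*7³ = -192*343 = -65856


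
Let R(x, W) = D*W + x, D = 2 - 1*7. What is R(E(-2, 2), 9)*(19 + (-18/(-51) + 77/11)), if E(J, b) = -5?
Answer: -22400/17 ≈ -1317.6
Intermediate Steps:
D = -5 (D = 2 - 7 = -5)
R(x, W) = x - 5*W (R(x, W) = -5*W + x = x - 5*W)
R(E(-2, 2), 9)*(19 + (-18/(-51) + 77/11)) = (-5 - 5*9)*(19 + (-18/(-51) + 77/11)) = (-5 - 45)*(19 + (-18*(-1/51) + 77*(1/11))) = -50*(19 + (6/17 + 7)) = -50*(19 + 125/17) = -50*448/17 = -22400/17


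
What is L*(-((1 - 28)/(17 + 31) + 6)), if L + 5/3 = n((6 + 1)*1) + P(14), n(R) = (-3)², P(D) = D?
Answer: -116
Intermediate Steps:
n(R) = 9
L = 64/3 (L = -5/3 + (9 + 14) = -5/3 + 23 = 64/3 ≈ 21.333)
L*(-((1 - 28)/(17 + 31) + 6)) = 64*(-((1 - 28)/(17 + 31) + 6))/3 = 64*(-(-27/48 + 6))/3 = 64*(-(-27*1/48 + 6))/3 = 64*(-(-9/16 + 6))/3 = 64*(-1*87/16)/3 = (64/3)*(-87/16) = -116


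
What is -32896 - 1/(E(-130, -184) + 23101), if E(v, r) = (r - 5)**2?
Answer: -1935008513/58822 ≈ -32896.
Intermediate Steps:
E(v, r) = (-5 + r)**2
-32896 - 1/(E(-130, -184) + 23101) = -32896 - 1/((-5 - 184)**2 + 23101) = -32896 - 1/((-189)**2 + 23101) = -32896 - 1/(35721 + 23101) = -32896 - 1/58822 = -1935008513/58822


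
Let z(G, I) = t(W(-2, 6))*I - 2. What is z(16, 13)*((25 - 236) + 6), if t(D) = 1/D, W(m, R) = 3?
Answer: -1435/3 ≈ -478.33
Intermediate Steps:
z(G, I) = -2 + I/3 (z(G, I) = I/3 - 2 = -2 + I/3)
z(16, 13)*((25 - 236) + 6) = (-2 + (⅓)*13)*((25 - 236) + 6) = (-2 + 13/3)*(-211 + 6) = (7/3)*(-205) = -1435/3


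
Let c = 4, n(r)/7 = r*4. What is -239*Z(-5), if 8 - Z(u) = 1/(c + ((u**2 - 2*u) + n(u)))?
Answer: -193351/101 ≈ -1914.4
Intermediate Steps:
n(r) = 28*r (n(r) = 7*(r*4) = 7*(4*r) = 28*r)
Z(u) = 8 - 1/(4 + u**2 + 26*u) (Z(u) = 8 - 1/(4 + ((u**2 - 2*u) + 28*u)) = 8 - 1/(4 + (u**2 + 26*u)) = 8 - 1/(4 + u**2 + 26*u))
-239*Z(-5) = -239*(31 + 8*(-5)**2 + 208*(-5))/(4 + (-5)**2 + 26*(-5)) = -239*(31 + 8*25 - 1040)/(4 + 25 - 130) = -239*(31 + 200 - 1040)/(-101) = -(-239)*(-809)/101 = -239*809/101 = -193351/101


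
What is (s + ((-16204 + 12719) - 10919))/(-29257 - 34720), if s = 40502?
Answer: -26098/63977 ≈ -0.40793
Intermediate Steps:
(s + ((-16204 + 12719) - 10919))/(-29257 - 34720) = (40502 + ((-16204 + 12719) - 10919))/(-29257 - 34720) = (40502 + (-3485 - 10919))/(-63977) = (40502 - 14404)*(-1/63977) = 26098*(-1/63977) = -26098/63977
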